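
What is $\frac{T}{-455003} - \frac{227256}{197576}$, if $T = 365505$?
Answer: $- \frac{21952147206}{11237209091} \approx -1.9535$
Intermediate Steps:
$\frac{T}{-455003} - \frac{227256}{197576} = \frac{365505}{-455003} - \frac{227256}{197576} = 365505 \left(- \frac{1}{455003}\right) - \frac{28407}{24697} = - \frac{365505}{455003} - \frac{28407}{24697} = - \frac{21952147206}{11237209091}$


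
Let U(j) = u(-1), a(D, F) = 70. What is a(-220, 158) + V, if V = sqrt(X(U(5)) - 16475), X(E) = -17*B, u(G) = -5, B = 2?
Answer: 70 + I*sqrt(16509) ≈ 70.0 + 128.49*I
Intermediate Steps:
U(j) = -5
X(E) = -34 (X(E) = -17*2 = -34)
V = I*sqrt(16509) (V = sqrt(-34 - 16475) = sqrt(-16509) = I*sqrt(16509) ≈ 128.49*I)
a(-220, 158) + V = 70 + I*sqrt(16509)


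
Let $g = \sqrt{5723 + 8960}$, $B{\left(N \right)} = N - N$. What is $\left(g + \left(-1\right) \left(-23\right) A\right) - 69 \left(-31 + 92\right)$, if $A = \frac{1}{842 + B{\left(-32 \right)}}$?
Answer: $- \frac{3543955}{842} + \sqrt{14683} \approx -4087.8$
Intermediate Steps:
$B{\left(N \right)} = 0$
$A = \frac{1}{842}$ ($A = \frac{1}{842 + 0} = \frac{1}{842} \approx 0.0011876$)
$g = \sqrt{14683} \approx 121.17$
$\left(g + \left(-1\right) \left(-23\right) A\right) - 69 \left(-31 + 92\right) = \left(\sqrt{14683} + \left(-1\right) \left(-23\right) \frac{1}{842}\right) - 69 \left(-31 + 92\right) = \left(\sqrt{14683} + 23 \cdot \frac{1}{842}\right) - 4209 = \left(\sqrt{14683} + \frac{23}{842}\right) - 4209 = \left(\frac{23}{842} + \sqrt{14683}\right) - 4209 = - \frac{3543955}{842} + \sqrt{14683}$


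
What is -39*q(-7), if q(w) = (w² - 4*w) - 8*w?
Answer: -5187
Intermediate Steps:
q(w) = w² - 12*w
-39*q(-7) = -(-273)*(-12 - 7) = -(-273)*(-19) = -39*133 = -5187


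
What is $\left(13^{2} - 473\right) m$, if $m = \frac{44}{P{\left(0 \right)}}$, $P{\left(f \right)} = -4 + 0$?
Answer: $3344$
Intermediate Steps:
$P{\left(f \right)} = -4$
$m = -11$ ($m = \frac{44}{-4} = 44 \left(- \frac{1}{4}\right) = -11$)
$\left(13^{2} - 473\right) m = \left(13^{2} - 473\right) \left(-11\right) = \left(169 - 473\right) \left(-11\right) = \left(-304\right) \left(-11\right) = 3344$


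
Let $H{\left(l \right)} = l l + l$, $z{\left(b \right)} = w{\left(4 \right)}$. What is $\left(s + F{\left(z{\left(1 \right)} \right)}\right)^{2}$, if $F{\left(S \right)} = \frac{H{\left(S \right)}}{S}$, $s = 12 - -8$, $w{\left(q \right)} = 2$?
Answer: $529$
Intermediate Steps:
$s = 20$ ($s = 12 + 8 = 20$)
$z{\left(b \right)} = 2$
$H{\left(l \right)} = l + l^{2}$ ($H{\left(l \right)} = l^{2} + l = l + l^{2}$)
$F{\left(S \right)} = 1 + S$ ($F{\left(S \right)} = \frac{S \left(1 + S\right)}{S} = 1 + S$)
$\left(s + F{\left(z{\left(1 \right)} \right)}\right)^{2} = \left(20 + \left(1 + 2\right)\right)^{2} = \left(20 + 3\right)^{2} = 23^{2} = 529$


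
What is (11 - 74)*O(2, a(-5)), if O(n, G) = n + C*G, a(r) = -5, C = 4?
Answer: 1134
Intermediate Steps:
O(n, G) = n + 4*G
(11 - 74)*O(2, a(-5)) = (11 - 74)*(2 + 4*(-5)) = -63*(2 - 20) = -63*(-18) = 1134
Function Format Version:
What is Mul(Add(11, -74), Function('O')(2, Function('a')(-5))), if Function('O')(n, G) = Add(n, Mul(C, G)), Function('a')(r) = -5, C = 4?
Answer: 1134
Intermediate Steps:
Function('O')(n, G) = Add(n, Mul(4, G))
Mul(Add(11, -74), Function('O')(2, Function('a')(-5))) = Mul(Add(11, -74), Add(2, Mul(4, -5))) = Mul(-63, Add(2, -20)) = Mul(-63, -18) = 1134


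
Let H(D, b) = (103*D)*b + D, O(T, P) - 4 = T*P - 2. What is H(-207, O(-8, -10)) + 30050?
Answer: -1718479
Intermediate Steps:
O(T, P) = 2 + P*T (O(T, P) = 4 + (T*P - 2) = 4 + (P*T - 2) = 4 + (-2 + P*T) = 2 + P*T)
H(D, b) = D + 103*D*b (H(D, b) = 103*D*b + D = D + 103*D*b)
H(-207, O(-8, -10)) + 30050 = -207*(1 + 103*(2 - 10*(-8))) + 30050 = -207*(1 + 103*(2 + 80)) + 30050 = -207*(1 + 103*82) + 30050 = -207*(1 + 8446) + 30050 = -207*8447 + 30050 = -1748529 + 30050 = -1718479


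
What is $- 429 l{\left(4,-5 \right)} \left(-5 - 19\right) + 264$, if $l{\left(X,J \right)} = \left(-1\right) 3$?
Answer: $-30624$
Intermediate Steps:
$l{\left(X,J \right)} = -3$
$- 429 l{\left(4,-5 \right)} \left(-5 - 19\right) + 264 = - 429 \left(- 3 \left(-5 - 19\right)\right) + 264 = - 429 \left(\left(-3\right) \left(-24\right)\right) + 264 = \left(-429\right) 72 + 264 = -30888 + 264 = -30624$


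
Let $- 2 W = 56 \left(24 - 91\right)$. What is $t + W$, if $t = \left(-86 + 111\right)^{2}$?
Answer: $2501$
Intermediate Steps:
$t = 625$ ($t = 25^{2} = 625$)
$W = 1876$ ($W = - \frac{56 \left(24 - 91\right)}{2} = - \frac{56 \left(-67\right)}{2} = \left(- \frac{1}{2}\right) \left(-3752\right) = 1876$)
$t + W = 625 + 1876 = 2501$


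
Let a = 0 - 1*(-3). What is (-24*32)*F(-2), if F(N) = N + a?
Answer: -768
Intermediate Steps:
a = 3 (a = 0 + 3 = 3)
F(N) = 3 + N (F(N) = N + 3 = 3 + N)
(-24*32)*F(-2) = (-24*32)*(3 - 2) = -768*1 = -768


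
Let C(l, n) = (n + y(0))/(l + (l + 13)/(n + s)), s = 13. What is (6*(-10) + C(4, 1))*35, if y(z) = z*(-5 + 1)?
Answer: -152810/73 ≈ -2093.3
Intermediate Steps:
y(z) = -4*z (y(z) = z*(-4) = -4*z)
C(l, n) = n/(l + (13 + l)/(13 + n)) (C(l, n) = (n - 4*0)/(l + (l + 13)/(n + 13)) = (n + 0)/(l + (13 + l)/(13 + n)) = n/(l + (13 + l)/(13 + n)))
(6*(-10) + C(4, 1))*35 = (6*(-10) + 1*(13 + 1)/(13 + 14*4 + 4*1))*35 = (-60 + 1*14/(13 + 56 + 4))*35 = (-60 + 1*14/73)*35 = (-60 + 1*(1/73)*14)*35 = (-60 + 14/73)*35 = -4366/73*35 = -152810/73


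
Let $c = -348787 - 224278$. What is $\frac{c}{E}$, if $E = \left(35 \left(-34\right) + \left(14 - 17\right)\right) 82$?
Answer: $\frac{573065}{97826} \approx 5.858$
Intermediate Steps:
$c = -573065$
$E = -97826$ ($E = \left(-1190 - 3\right) 82 = \left(-1193\right) 82 = -97826$)
$\frac{c}{E} = - \frac{573065}{-97826} = \left(-573065\right) \left(- \frac{1}{97826}\right) = \frac{573065}{97826}$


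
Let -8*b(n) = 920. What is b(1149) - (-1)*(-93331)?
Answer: -93446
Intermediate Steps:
b(n) = -115 (b(n) = -⅛*920 = -115)
b(1149) - (-1)*(-93331) = -115 - (-1)*(-93331) = -115 - 1*93331 = -115 - 93331 = -93446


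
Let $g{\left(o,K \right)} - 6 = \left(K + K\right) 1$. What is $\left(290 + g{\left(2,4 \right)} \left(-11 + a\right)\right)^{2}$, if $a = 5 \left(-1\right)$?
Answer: $4356$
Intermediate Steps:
$g{\left(o,K \right)} = 6 + 2 K$ ($g{\left(o,K \right)} = 6 + \left(K + K\right) 1 = 6 + 2 K 1 = 6 + 2 K$)
$a = -5$
$\left(290 + g{\left(2,4 \right)} \left(-11 + a\right)\right)^{2} = \left(290 + \left(6 + 2 \cdot 4\right) \left(-11 - 5\right)\right)^{2} = \left(290 + \left(6 + 8\right) \left(-16\right)\right)^{2} = \left(290 + 14 \left(-16\right)\right)^{2} = \left(290 - 224\right)^{2} = 66^{2} = 4356$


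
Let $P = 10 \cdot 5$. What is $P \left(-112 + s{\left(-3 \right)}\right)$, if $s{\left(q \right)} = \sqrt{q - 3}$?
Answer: $-5600 + 50 i \sqrt{6} \approx -5600.0 + 122.47 i$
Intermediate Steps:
$s{\left(q \right)} = \sqrt{-3 + q}$
$P = 50$
$P \left(-112 + s{\left(-3 \right)}\right) = 50 \left(-112 + \sqrt{-3 - 3}\right) = 50 \left(-112 + \sqrt{-6}\right) = 50 \left(-112 + i \sqrt{6}\right) = -5600 + 50 i \sqrt{6}$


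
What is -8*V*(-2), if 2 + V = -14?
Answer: -256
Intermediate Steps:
V = -16 (V = -2 - 14 = -16)
-8*V*(-2) = -8*(-16)*(-2) = 128*(-2) = -256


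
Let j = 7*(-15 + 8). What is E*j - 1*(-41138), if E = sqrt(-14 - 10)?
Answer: 41138 - 98*I*sqrt(6) ≈ 41138.0 - 240.05*I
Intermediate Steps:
j = -49 (j = 7*(-7) = -49)
E = 2*I*sqrt(6) (E = sqrt(-24) = 2*I*sqrt(6) ≈ 4.899*I)
E*j - 1*(-41138) = (2*I*sqrt(6))*(-49) - 1*(-41138) = -98*I*sqrt(6) + 41138 = 41138 - 98*I*sqrt(6)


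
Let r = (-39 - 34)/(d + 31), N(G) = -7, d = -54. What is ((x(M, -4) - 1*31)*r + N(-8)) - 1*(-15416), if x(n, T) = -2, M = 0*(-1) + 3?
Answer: 351998/23 ≈ 15304.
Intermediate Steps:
r = 73/23 (r = (-39 - 34)/(-54 + 31) = -73/(-23) = -73*(-1/23) = 73/23 ≈ 3.1739)
M = 3 (M = 0 + 3 = 3)
((x(M, -4) - 1*31)*r + N(-8)) - 1*(-15416) = ((-2 - 1*31)*(73/23) - 7) - 1*(-15416) = ((-2 - 31)*(73/23) - 7) + 15416 = (-33*73/23 - 7) + 15416 = (-2409/23 - 7) + 15416 = -2570/23 + 15416 = 351998/23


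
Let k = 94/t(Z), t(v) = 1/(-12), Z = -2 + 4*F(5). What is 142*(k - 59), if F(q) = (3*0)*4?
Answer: -168554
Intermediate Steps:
F(q) = 0 (F(q) = 0*4 = 0)
Z = -2 (Z = -2 + 4*0 = -2 + 0 = -2)
t(v) = -1/12
k = -1128 (k = 94/(-1/12) = 94*(-12) = -1128)
142*(k - 59) = 142*(-1128 - 59) = 142*(-1187) = -168554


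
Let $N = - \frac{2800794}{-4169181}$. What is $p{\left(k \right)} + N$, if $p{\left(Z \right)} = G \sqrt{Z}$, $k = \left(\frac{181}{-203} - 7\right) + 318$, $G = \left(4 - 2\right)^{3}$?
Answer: $\frac{933598}{1389727} + \frac{16 \sqrt{3194814}}{203} \approx 141.55$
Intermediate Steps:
$G = 8$ ($G = \left(4 - 2\right)^{3} = 2^{3} = 8$)
$k = \frac{62952}{203}$ ($k = \left(181 \left(- \frac{1}{203}\right) - 7\right) + 318 = \left(- \frac{181}{203} - 7\right) + 318 = - \frac{1602}{203} + 318 = \frac{62952}{203} \approx 310.11$)
$p{\left(Z \right)} = 8 \sqrt{Z}$
$N = \frac{933598}{1389727}$ ($N = \left(-2800794\right) \left(- \frac{1}{4169181}\right) = \frac{933598}{1389727} \approx 0.67179$)
$p{\left(k \right)} + N = 8 \sqrt{\frac{62952}{203}} + \frac{933598}{1389727} = 8 \frac{2 \sqrt{3194814}}{203} + \frac{933598}{1389727} = \frac{16 \sqrt{3194814}}{203} + \frac{933598}{1389727} = \frac{933598}{1389727} + \frac{16 \sqrt{3194814}}{203}$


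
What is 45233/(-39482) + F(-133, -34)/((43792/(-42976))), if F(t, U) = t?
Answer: 117484605/908086 ≈ 129.38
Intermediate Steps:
45233/(-39482) + F(-133, -34)/((43792/(-42976))) = 45233/(-39482) - 133/(43792/(-42976)) = 45233*(-1/39482) - 133/(43792*(-1/42976)) = -45233/39482 - 133/(-161/158) = -45233/39482 - 133*(-158/161) = -45233/39482 + 3002/23 = 117484605/908086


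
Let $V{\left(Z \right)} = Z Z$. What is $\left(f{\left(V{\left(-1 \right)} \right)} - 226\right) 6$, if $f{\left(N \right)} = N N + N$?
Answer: $-1344$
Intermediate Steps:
$V{\left(Z \right)} = Z^{2}$
$f{\left(N \right)} = N + N^{2}$ ($f{\left(N \right)} = N^{2} + N = N + N^{2}$)
$\left(f{\left(V{\left(-1 \right)} \right)} - 226\right) 6 = \left(\left(-1\right)^{2} \left(1 + \left(-1\right)^{2}\right) - 226\right) 6 = \left(1 \left(1 + 1\right) - 226\right) 6 = \left(1 \cdot 2 - 226\right) 6 = \left(2 - 226\right) 6 = \left(-224\right) 6 = -1344$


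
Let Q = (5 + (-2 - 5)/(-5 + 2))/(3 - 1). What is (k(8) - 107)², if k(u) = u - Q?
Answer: 94864/9 ≈ 10540.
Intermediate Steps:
Q = 11/3 (Q = (5 - 7/(-3))/2 = (5 - 7*(-⅓))*(½) = (5 + 7/3)*(½) = (22/3)*(½) = 11/3 ≈ 3.6667)
k(u) = -11/3 + u (k(u) = u - 1*11/3 = u - 11/3 = -11/3 + u)
(k(8) - 107)² = ((-11/3 + 8) - 107)² = (13/3 - 107)² = (-308/3)² = 94864/9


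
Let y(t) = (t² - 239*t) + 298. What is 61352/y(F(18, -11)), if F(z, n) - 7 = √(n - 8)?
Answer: 61352*I/(5*(-269*I + 45*√19)) ≈ -29.78 + 21.715*I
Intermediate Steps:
F(z, n) = 7 + √(-8 + n) (F(z, n) = 7 + √(n - 8) = 7 + √(-8 + n))
y(t) = 298 + t² - 239*t
61352/y(F(18, -11)) = 61352/(298 + (7 + √(-8 - 11))² - 239*(7 + √(-8 - 11))) = 61352/(298 + (7 + √(-19))² - 239*(7 + √(-19))) = 61352/(298 + (7 + I*√19)² - 239*(7 + I*√19)) = 61352/(298 + (7 + I*√19)² + (-1673 - 239*I*√19)) = 61352/(-1375 + (7 + I*√19)² - 239*I*√19)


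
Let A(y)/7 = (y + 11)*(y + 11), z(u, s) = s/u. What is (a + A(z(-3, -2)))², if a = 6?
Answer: 74459641/81 ≈ 9.1926e+5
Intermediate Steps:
A(y) = 7*(11 + y)² (A(y) = 7*((y + 11)*(y + 11)) = 7*((11 + y)*(11 + y)) = 7*(11 + y)²)
(a + A(z(-3, -2)))² = (6 + 7*(11 - 2/(-3))²)² = (6 + 7*(11 - 2*(-⅓))²)² = (6 + 7*(11 + ⅔)²)² = (6 + 7*(35/3)²)² = (6 + 7*(1225/9))² = (6 + 8575/9)² = (8629/9)² = 74459641/81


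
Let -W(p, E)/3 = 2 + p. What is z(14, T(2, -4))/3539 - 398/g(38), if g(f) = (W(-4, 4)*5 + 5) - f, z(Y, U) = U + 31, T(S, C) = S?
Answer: 1408621/10617 ≈ 132.68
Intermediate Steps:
z(Y, U) = 31 + U
W(p, E) = -6 - 3*p (W(p, E) = -3*(2 + p) = -6 - 3*p)
g(f) = 35 - f (g(f) = ((-6 - 3*(-4))*5 + 5) - f = ((-6 + 12)*5 + 5) - f = (6*5 + 5) - f = (30 + 5) - f = 35 - f)
z(14, T(2, -4))/3539 - 398/g(38) = (31 + 2)/3539 - 398/(35 - 1*38) = 33*(1/3539) - 398/(35 - 38) = 33/3539 - 398/(-3) = 33/3539 - 398*(-1/3) = 33/3539 + 398/3 = 1408621/10617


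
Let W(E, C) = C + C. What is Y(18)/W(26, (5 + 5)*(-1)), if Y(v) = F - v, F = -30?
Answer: 12/5 ≈ 2.4000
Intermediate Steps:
W(E, C) = 2*C
Y(v) = -30 - v
Y(18)/W(26, (5 + 5)*(-1)) = (-30 - 1*18)/((2*((5 + 5)*(-1)))) = (-30 - 18)/((2*(10*(-1)))) = -48/(2*(-10)) = -48/(-20) = -48*(-1/20) = 12/5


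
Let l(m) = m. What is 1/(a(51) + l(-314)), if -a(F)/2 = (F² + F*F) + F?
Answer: -1/10820 ≈ -9.2421e-5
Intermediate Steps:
a(F) = -4*F² - 2*F (a(F) = -2*((F² + F*F) + F) = -2*((F² + F²) + F) = -2*(2*F² + F) = -2*(F + 2*F²) = -4*F² - 2*F)
1/(a(51) + l(-314)) = 1/(-2*51*(1 + 2*51) - 314) = 1/(-2*51*(1 + 102) - 314) = 1/(-2*51*103 - 314) = 1/(-10506 - 314) = 1/(-10820) = -1/10820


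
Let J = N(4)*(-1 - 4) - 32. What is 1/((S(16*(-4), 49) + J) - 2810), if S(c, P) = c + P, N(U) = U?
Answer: -1/2877 ≈ -0.00034758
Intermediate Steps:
J = -52 (J = 4*(-1 - 4) - 32 = 4*(-5) - 32 = -20 - 32 = -52)
S(c, P) = P + c
1/((S(16*(-4), 49) + J) - 2810) = 1/(((49 + 16*(-4)) - 52) - 2810) = 1/(((49 - 64) - 52) - 2810) = 1/((-15 - 52) - 2810) = 1/(-67 - 2810) = 1/(-2877) = -1/2877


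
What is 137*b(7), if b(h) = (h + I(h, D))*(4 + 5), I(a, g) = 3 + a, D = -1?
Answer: 20961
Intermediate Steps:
b(h) = 27 + 18*h (b(h) = (h + (3 + h))*(4 + 5) = (3 + 2*h)*9 = 27 + 18*h)
137*b(7) = 137*(27 + 18*7) = 137*(27 + 126) = 137*153 = 20961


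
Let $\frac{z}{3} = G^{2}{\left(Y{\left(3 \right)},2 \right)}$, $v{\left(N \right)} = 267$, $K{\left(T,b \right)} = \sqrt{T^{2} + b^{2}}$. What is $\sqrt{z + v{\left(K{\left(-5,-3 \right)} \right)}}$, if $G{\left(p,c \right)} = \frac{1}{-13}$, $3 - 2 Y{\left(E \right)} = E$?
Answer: $\frac{3 \sqrt{5014}}{13} \approx 16.341$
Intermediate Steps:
$Y{\left(E \right)} = \frac{3}{2} - \frac{E}{2}$
$G{\left(p,c \right)} = - \frac{1}{13}$
$z = \frac{3}{169}$ ($z = 3 \left(- \frac{1}{13}\right)^{2} = 3 \cdot \frac{1}{169} = \frac{3}{169} \approx 0.017751$)
$\sqrt{z + v{\left(K{\left(-5,-3 \right)} \right)}} = \sqrt{\frac{3}{169} + 267} = \sqrt{\frac{45126}{169}} = \frac{3 \sqrt{5014}}{13}$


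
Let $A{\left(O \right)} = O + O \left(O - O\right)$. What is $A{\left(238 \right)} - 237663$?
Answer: $-237425$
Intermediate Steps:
$A{\left(O \right)} = O$ ($A{\left(O \right)} = O + O 0 = O + 0 = O$)
$A{\left(238 \right)} - 237663 = 238 - 237663 = -237425$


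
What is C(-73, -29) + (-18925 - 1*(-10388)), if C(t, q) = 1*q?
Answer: -8566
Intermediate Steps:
C(t, q) = q
C(-73, -29) + (-18925 - 1*(-10388)) = -29 + (-18925 - 1*(-10388)) = -29 + (-18925 + 10388) = -29 - 8537 = -8566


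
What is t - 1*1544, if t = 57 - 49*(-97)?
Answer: 3266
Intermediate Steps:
t = 4810 (t = 57 + 4753 = 4810)
t - 1*1544 = 4810 - 1*1544 = 4810 - 1544 = 3266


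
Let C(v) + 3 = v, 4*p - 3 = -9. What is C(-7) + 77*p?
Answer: -251/2 ≈ -125.50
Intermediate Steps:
p = -3/2 (p = ¾ + (¼)*(-9) = ¾ - 9/4 = -3/2 ≈ -1.5000)
C(v) = -3 + v
C(-7) + 77*p = (-3 - 7) + 77*(-3/2) = -10 - 231/2 = -251/2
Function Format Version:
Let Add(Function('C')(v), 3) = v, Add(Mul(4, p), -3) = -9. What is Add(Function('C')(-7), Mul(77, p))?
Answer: Rational(-251, 2) ≈ -125.50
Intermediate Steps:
p = Rational(-3, 2) (p = Add(Rational(3, 4), Mul(Rational(1, 4), -9)) = Add(Rational(3, 4), Rational(-9, 4)) = Rational(-3, 2) ≈ -1.5000)
Function('C')(v) = Add(-3, v)
Add(Function('C')(-7), Mul(77, p)) = Add(Add(-3, -7), Mul(77, Rational(-3, 2))) = Add(-10, Rational(-231, 2)) = Rational(-251, 2)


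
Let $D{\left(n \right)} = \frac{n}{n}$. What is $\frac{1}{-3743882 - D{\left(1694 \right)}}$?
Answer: $- \frac{1}{3743883} \approx -2.671 \cdot 10^{-7}$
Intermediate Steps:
$D{\left(n \right)} = 1$
$\frac{1}{-3743882 - D{\left(1694 \right)}} = \frac{1}{-3743882 - 1} = \frac{1}{-3743883} = - \frac{1}{3743883}$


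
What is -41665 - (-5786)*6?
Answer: -6949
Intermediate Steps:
-41665 - (-5786)*6 = -41665 - 1*(-34716) = -41665 + 34716 = -6949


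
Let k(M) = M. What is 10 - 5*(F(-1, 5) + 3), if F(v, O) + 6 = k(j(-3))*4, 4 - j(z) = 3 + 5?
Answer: 105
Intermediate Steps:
j(z) = -4 (j(z) = 4 - (3 + 5) = 4 - 1*8 = 4 - 8 = -4)
F(v, O) = -22 (F(v, O) = -6 - 4*4 = -6 - 16 = -22)
10 - 5*(F(-1, 5) + 3) = 10 - 5*(-22 + 3) = 10 - 5*(-19) = 10 + 95 = 105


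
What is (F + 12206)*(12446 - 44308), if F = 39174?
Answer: -1637069560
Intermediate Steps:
(F + 12206)*(12446 - 44308) = (39174 + 12206)*(12446 - 44308) = 51380*(-31862) = -1637069560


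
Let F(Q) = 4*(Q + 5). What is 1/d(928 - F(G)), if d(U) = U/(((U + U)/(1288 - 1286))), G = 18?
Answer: 1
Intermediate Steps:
F(Q) = 20 + 4*Q (F(Q) = 4*(5 + Q) = 20 + 4*Q)
d(U) = 1 (d(U) = U/(((2*U)/2)) = U/(((2*U)*(1/2))) = U/U = 1)
1/d(928 - F(G)) = 1/1 = 1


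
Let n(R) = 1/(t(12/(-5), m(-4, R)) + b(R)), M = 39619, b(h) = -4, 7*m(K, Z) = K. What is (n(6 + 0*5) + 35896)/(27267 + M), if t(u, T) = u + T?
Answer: 8758589/16320184 ≈ 0.53667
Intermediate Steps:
m(K, Z) = K/7
t(u, T) = T + u
n(R) = -35/244 (n(R) = 1/(((⅐)*(-4) + 12/(-5)) - 4) = 1/((-4/7 + 12*(-⅕)) - 4) = 1/((-4/7 - 12/5) - 4) = 1/(-104/35 - 4) = 1/(-244/35) = -35/244)
(n(6 + 0*5) + 35896)/(27267 + M) = (-35/244 + 35896)/(27267 + 39619) = (8758589/244)/66886 = (8758589/244)*(1/66886) = 8758589/16320184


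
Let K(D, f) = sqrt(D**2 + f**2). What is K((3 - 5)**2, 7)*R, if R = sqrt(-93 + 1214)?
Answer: sqrt(72865) ≈ 269.94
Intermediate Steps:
R = sqrt(1121) ≈ 33.481
K((3 - 5)**2, 7)*R = sqrt(((3 - 5)**2)**2 + 7**2)*sqrt(1121) = sqrt(((-2)**2)**2 + 49)*sqrt(1121) = sqrt(4**2 + 49)*sqrt(1121) = sqrt(16 + 49)*sqrt(1121) = sqrt(65)*sqrt(1121) = sqrt(72865)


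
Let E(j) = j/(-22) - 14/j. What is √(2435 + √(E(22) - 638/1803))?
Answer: √(957802109715 + 79332*I*√48928011)/19833 ≈ 49.346 + 0.014295*I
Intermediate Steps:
E(j) = -14/j - j/22 (E(j) = j*(-1/22) - 14/j = -j/22 - 14/j = -14/j - j/22)
√(2435 + √(E(22) - 638/1803)) = √(2435 + √((-14/22 - 1/22*22) - 638/1803)) = √(2435 + √((-14*1/22 - 1) - 638*1/1803)) = √(2435 + √((-7/11 - 1) - 638/1803)) = √(2435 + √(-18/11 - 638/1803)) = √(2435 + √(-39472/19833)) = √(2435 + 4*I*√48928011/19833)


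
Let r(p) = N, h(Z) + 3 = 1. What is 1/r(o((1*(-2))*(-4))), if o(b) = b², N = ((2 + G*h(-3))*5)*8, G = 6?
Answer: -1/400 ≈ -0.0025000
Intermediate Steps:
h(Z) = -2 (h(Z) = -3 + 1 = -2)
N = -400 (N = ((2 + 6*(-2))*5)*8 = ((2 - 12)*5)*8 = -10*5*8 = -50*8 = -400)
r(p) = -400
1/r(o((1*(-2))*(-4))) = 1/(-400) = -1/400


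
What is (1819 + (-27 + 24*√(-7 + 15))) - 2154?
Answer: -362 + 48*√2 ≈ -294.12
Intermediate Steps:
(1819 + (-27 + 24*√(-7 + 15))) - 2154 = (1819 + (-27 + 24*√8)) - 2154 = (1819 + (-27 + 24*(2*√2))) - 2154 = (1819 + (-27 + 48*√2)) - 2154 = (1792 + 48*√2) - 2154 = -362 + 48*√2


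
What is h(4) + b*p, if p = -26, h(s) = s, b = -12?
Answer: 316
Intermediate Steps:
h(4) + b*p = 4 - 12*(-26) = 4 + 312 = 316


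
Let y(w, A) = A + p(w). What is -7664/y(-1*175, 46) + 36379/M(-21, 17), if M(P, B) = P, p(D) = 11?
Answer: -35469/19 ≈ -1866.8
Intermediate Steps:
y(w, A) = 11 + A (y(w, A) = A + 11 = 11 + A)
-7664/y(-1*175, 46) + 36379/M(-21, 17) = -7664/(11 + 46) + 36379/(-21) = -7664/57 + 36379*(-1/21) = -7664*1/57 - 5197/3 = -7664/57 - 5197/3 = -35469/19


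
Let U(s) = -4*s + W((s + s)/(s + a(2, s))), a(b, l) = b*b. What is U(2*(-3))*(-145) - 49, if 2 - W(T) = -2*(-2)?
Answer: -3239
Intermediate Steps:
a(b, l) = b**2
W(T) = -2 (W(T) = 2 - (-2)*(-2) = 2 - 1*4 = 2 - 4 = -2)
U(s) = -2 - 4*s (U(s) = -4*s - 2 = -2 - 4*s)
U(2*(-3))*(-145) - 49 = (-2 - 8*(-3))*(-145) - 49 = (-2 - 4*(-6))*(-145) - 49 = (-2 + 24)*(-145) - 49 = 22*(-145) - 49 = -3190 - 49 = -3239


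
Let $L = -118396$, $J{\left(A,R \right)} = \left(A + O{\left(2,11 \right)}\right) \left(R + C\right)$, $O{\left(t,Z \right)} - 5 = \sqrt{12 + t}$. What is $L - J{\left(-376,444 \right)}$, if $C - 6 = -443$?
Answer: $-115799 - 7 \sqrt{14} \approx -1.1583 \cdot 10^{5}$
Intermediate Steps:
$C = -437$ ($C = 6 - 443 = -437$)
$O{\left(t,Z \right)} = 5 + \sqrt{12 + t}$
$J{\left(A,R \right)} = \left(-437 + R\right) \left(5 + A + \sqrt{14}\right)$ ($J{\left(A,R \right)} = \left(A + \left(5 + \sqrt{12 + 2}\right)\right) \left(R - 437\right) = \left(A + \left(5 + \sqrt{14}\right)\right) \left(-437 + R\right) = \left(5 + A + \sqrt{14}\right) \left(-437 + R\right) = \left(-437 + R\right) \left(5 + A + \sqrt{14}\right)$)
$L - J{\left(-376,444 \right)} = -118396 - \left(-2185 - -164312 - 437 \sqrt{14} - 166944 + 444 \left(5 + \sqrt{14}\right)\right) = -118396 - \left(-2185 + 164312 - 437 \sqrt{14} - 166944 + \left(2220 + 444 \sqrt{14}\right)\right) = -118396 - \left(-2597 + 7 \sqrt{14}\right) = -118396 + \left(2597 - 7 \sqrt{14}\right) = -115799 - 7 \sqrt{14}$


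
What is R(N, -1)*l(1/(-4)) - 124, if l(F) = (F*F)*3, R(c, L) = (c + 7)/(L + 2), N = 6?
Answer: -1945/16 ≈ -121.56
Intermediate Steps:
R(c, L) = (7 + c)/(2 + L)
l(F) = 3*F² (l(F) = F²*3 = 3*F²)
R(N, -1)*l(1/(-4)) - 124 = ((7 + 6)/(2 - 1))*(3*(1/(-4))²) - 124 = (13/1)*(3*(-¼)²) - 124 = (1*13)*(3*(1/16)) - 124 = 13*(3/16) - 124 = 39/16 - 124 = -1945/16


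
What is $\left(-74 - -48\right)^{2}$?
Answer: $676$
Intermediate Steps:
$\left(-74 - -48\right)^{2} = \left(-74 + 48\right)^{2} = \left(-26\right)^{2} = 676$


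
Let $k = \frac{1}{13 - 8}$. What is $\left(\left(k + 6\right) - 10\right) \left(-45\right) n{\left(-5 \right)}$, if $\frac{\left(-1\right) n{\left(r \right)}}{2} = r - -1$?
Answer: $1368$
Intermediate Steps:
$n{\left(r \right)} = -2 - 2 r$ ($n{\left(r \right)} = - 2 \left(r - -1\right) = - 2 \left(r + 1\right) = - 2 \left(1 + r\right) = -2 - 2 r$)
$k = \frac{1}{5} \approx 0.2$
$\left(\left(k + 6\right) - 10\right) \left(-45\right) n{\left(-5 \right)} = \left(\left(\frac{1}{5} + 6\right) - 10\right) \left(-45\right) \left(-2 - -10\right) = \left(\frac{31}{5} - 10\right) \left(-45\right) \left(-2 + 10\right) = \left(- \frac{19}{5}\right) \left(-45\right) 8 = 171 \cdot 8 = 1368$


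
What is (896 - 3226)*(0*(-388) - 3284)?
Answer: 7651720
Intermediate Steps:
(896 - 3226)*(0*(-388) - 3284) = -2330*(0 - 3284) = -2330*(-3284) = 7651720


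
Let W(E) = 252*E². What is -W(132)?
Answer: -4390848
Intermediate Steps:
-W(132) = -252*132² = -252*17424 = -1*4390848 = -4390848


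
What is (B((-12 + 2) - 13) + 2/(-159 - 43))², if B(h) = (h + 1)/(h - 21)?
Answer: 9801/40804 ≈ 0.24020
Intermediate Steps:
B(h) = (1 + h)/(-21 + h)
(B((-12 + 2) - 13) + 2/(-159 - 43))² = ((1 + ((-12 + 2) - 13))/(-21 + ((-12 + 2) - 13)) + 2/(-159 - 43))² = ((1 + (-10 - 13))/(-21 + (-10 - 13)) + 2/(-202))² = ((1 - 23)/(-21 - 23) + 2*(-1/202))² = (-22/(-44) - 1/101)² = (-1/44*(-22) - 1/101)² = (½ - 1/101)² = (99/202)² = 9801/40804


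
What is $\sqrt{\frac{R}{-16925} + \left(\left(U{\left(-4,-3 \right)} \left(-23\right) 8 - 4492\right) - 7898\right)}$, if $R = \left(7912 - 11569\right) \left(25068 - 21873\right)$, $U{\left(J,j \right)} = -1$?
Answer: $\frac{i \sqrt{131948948495}}{3385} \approx 107.31 i$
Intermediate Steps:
$R = -11684115$ ($R = \left(-3657\right) 3195 = -11684115$)
$\sqrt{\frac{R}{-16925} + \left(\left(U{\left(-4,-3 \right)} \left(-23\right) 8 - 4492\right) - 7898\right)} = \sqrt{- \frac{11684115}{-16925} - \left(12390 - \left(-1\right) \left(-23\right) 8\right)} = \sqrt{\left(-11684115\right) \left(- \frac{1}{16925}\right) + \left(\left(23 \cdot 8 - 4492\right) - 7898\right)} = \sqrt{\frac{2336823}{3385} + \left(\left(184 - 4492\right) - 7898\right)} = \sqrt{\frac{2336823}{3385} - 12206} = \sqrt{- \frac{38980487}{3385}} = \frac{i \sqrt{131948948495}}{3385}$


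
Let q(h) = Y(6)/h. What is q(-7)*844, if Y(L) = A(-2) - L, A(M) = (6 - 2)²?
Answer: -8440/7 ≈ -1205.7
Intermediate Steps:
A(M) = 16 (A(M) = 4² = 16)
Y(L) = 16 - L
q(h) = 10/h (q(h) = (16 - 1*6)/h = (16 - 6)/h = 10/h)
q(-7)*844 = (10/(-7))*844 = (10*(-⅐))*844 = -10/7*844 = -8440/7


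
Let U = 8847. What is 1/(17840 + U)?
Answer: 1/26687 ≈ 3.7471e-5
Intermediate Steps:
1/(17840 + U) = 1/(17840 + 8847) = 1/26687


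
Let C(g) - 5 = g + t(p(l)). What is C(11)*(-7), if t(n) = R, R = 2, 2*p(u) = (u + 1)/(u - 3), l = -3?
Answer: -126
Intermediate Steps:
p(u) = (1 + u)/(2*(-3 + u)) (p(u) = ((u + 1)/(u - 3))/2 = ((1 + u)/(-3 + u))/2 = (1 + u)/(2*(-3 + u)))
t(n) = 2
C(g) = 7 + g (C(g) = 5 + (g + 2) = 5 + (2 + g) = 7 + g)
C(11)*(-7) = (7 + 11)*(-7) = 18*(-7) = -126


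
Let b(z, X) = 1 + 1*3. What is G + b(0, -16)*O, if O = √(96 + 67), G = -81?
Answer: -81 + 4*√163 ≈ -29.931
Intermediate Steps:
O = √163 ≈ 12.767
b(z, X) = 4 (b(z, X) = 1 + 3 = 4)
G + b(0, -16)*O = -81 + 4*√163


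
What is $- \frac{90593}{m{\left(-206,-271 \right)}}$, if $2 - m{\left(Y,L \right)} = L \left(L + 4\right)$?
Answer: $\frac{90593}{72355} \approx 1.2521$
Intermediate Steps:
$m{\left(Y,L \right)} = 2 - L \left(4 + L\right)$ ($m{\left(Y,L \right)} = 2 - L \left(L + 4\right) = 2 - L \left(4 + L\right)$)
$- \frac{90593}{m{\left(-206,-271 \right)}} = - \frac{90593}{2 - \left(-271\right)^{2} - -1084} = - \frac{90593}{2 - 73441 + 1084} = - \frac{90593}{-72355} = \left(-90593\right) \left(- \frac{1}{72355}\right) = \frac{90593}{72355}$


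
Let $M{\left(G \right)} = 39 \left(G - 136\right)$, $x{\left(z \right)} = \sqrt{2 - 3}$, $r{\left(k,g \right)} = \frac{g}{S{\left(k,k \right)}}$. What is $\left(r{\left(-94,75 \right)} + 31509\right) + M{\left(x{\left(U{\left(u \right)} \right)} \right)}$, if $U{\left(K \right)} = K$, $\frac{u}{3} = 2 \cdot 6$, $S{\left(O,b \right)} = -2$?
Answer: $\frac{52335}{2} + 39 i \approx 26168.0 + 39.0 i$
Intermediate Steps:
$r{\left(k,g \right)} = - \frac{g}{2}$ ($r{\left(k,g \right)} = \frac{g}{-2} = g \left(- \frac{1}{2}\right) = - \frac{g}{2}$)
$u = 36$ ($u = 3 \cdot 2 \cdot 6 = 3 \cdot 12 = 36$)
$x{\left(z \right)} = i$ ($x{\left(z \right)} = \sqrt{-1} = i$)
$M{\left(G \right)} = -5304 + 39 G$ ($M{\left(G \right)} = 39 \left(-136 + G\right) = -5304 + 39 G$)
$\left(r{\left(-94,75 \right)} + 31509\right) + M{\left(x{\left(U{\left(u \right)} \right)} \right)} = \left(\left(- \frac{1}{2}\right) 75 + 31509\right) - \left(5304 - 39 i\right) = \left(- \frac{75}{2} + 31509\right) - \left(5304 - 39 i\right) = \frac{62943}{2} - \left(5304 - 39 i\right) = \frac{52335}{2} + 39 i$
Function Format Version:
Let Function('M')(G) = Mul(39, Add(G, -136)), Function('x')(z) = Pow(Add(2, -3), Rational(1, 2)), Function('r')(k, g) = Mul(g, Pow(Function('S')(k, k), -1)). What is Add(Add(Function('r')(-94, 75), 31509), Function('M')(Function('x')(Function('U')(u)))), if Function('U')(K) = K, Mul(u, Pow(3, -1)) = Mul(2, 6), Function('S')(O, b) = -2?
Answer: Add(Rational(52335, 2), Mul(39, I)) ≈ Add(26168., Mul(39.000, I))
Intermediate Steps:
Function('r')(k, g) = Mul(Rational(-1, 2), g) (Function('r')(k, g) = Mul(g, Pow(-2, -1)) = Mul(g, Rational(-1, 2)) = Mul(Rational(-1, 2), g))
u = 36 (u = Mul(3, Mul(2, 6)) = Mul(3, 12) = 36)
Function('x')(z) = I (Function('x')(z) = Pow(-1, Rational(1, 2)) = I)
Function('M')(G) = Add(-5304, Mul(39, G)) (Function('M')(G) = Mul(39, Add(-136, G)) = Add(-5304, Mul(39, G)))
Add(Add(Function('r')(-94, 75), 31509), Function('M')(Function('x')(Function('U')(u)))) = Add(Add(Mul(Rational(-1, 2), 75), 31509), Add(-5304, Mul(39, I))) = Add(Add(Rational(-75, 2), 31509), Add(-5304, Mul(39, I))) = Add(Rational(62943, 2), Add(-5304, Mul(39, I))) = Add(Rational(52335, 2), Mul(39, I))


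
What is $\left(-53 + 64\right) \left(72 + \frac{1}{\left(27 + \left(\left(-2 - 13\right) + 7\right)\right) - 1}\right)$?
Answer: $\frac{14267}{18} \approx 792.61$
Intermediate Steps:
$\left(-53 + 64\right) \left(72 + \frac{1}{\left(27 + \left(\left(-2 - 13\right) + 7\right)\right) - 1}\right) = 11 \left(72 + \frac{1}{\left(27 + \left(-15 + 7\right)\right) - 1}\right) = 11 \left(72 + \frac{1}{\left(27 - 8\right) - 1}\right) = 11 \left(72 + \frac{1}{19 - 1}\right) = 11 \left(72 + \frac{1}{18}\right) = 11 \cdot \frac{1297}{18} = \frac{14267}{18}$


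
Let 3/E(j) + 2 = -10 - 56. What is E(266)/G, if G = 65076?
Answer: -1/1475056 ≈ -6.7794e-7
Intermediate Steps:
E(j) = -3/68 (E(j) = 3/(-2 + (-10 - 56)) = 3/(-2 - 66) = 3/(-68) = 3*(-1/68) = -3/68)
E(266)/G = -3/68/65076 = -3/68*1/65076 = -1/1475056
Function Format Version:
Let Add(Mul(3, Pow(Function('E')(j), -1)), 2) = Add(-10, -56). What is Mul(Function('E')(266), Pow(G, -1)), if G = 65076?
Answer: Rational(-1, 1475056) ≈ -6.7794e-7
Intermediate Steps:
Function('E')(j) = Rational(-3, 68) (Function('E')(j) = Mul(3, Pow(Add(-2, Add(-10, -56)), -1)) = Mul(3, Pow(Add(-2, -66), -1)) = Mul(3, Pow(-68, -1)) = Mul(3, Rational(-1, 68)) = Rational(-3, 68))
Mul(Function('E')(266), Pow(G, -1)) = Mul(Rational(-3, 68), Pow(65076, -1)) = Mul(Rational(-3, 68), Rational(1, 65076)) = Rational(-1, 1475056)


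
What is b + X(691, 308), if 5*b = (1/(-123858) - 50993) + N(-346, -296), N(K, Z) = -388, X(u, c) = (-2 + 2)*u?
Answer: -6363947899/619290 ≈ -10276.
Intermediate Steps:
X(u, c) = 0 (X(u, c) = 0*u = 0)
b = -6363947899/619290 (b = ((1/(-123858) - 50993) - 388)/5 = ((-1/123858 - 50993) - 388)/5 = (-6315890995/123858 - 388)/5 = (⅕)*(-6363947899/123858) = -6363947899/619290 ≈ -10276.)
b + X(691, 308) = -6363947899/619290 + 0 = -6363947899/619290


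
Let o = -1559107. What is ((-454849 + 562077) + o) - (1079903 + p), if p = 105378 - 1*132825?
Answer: -2504335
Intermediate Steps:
p = -27447 (p = 105378 - 132825 = -27447)
((-454849 + 562077) + o) - (1079903 + p) = ((-454849 + 562077) - 1559107) - (1079903 - 27447) = (107228 - 1559107) - 1*1052456 = -1451879 - 1052456 = -2504335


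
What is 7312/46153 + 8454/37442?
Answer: 331976683/864030313 ≈ 0.38422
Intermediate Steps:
7312/46153 + 8454/37442 = 7312*(1/46153) + 8454*(1/37442) = 7312/46153 + 4227/18721 = 331976683/864030313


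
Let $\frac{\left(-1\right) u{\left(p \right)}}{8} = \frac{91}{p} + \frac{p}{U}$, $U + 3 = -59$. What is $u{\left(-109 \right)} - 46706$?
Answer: $- \frac{157844530}{3379} \approx -46713.0$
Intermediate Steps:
$U = -62$ ($U = -3 - 59 = -62$)
$u{\left(p \right)} = - \frac{728}{p} + \frac{4 p}{31}$ ($u{\left(p \right)} = - 8 \left(\frac{91}{p} + \frac{p}{-62}\right) = - 8 \left(\frac{91}{p} + p \left(- \frac{1}{62}\right)\right) = - 8 \left(\frac{91}{p} - \frac{p}{62}\right) = - \frac{728}{p} + \frac{4 p}{31}$)
$u{\left(-109 \right)} - 46706 = \left(- \frac{728}{-109} + \frac{4}{31} \left(-109\right)\right) - 46706 = \left(\left(-728\right) \left(- \frac{1}{109}\right) - \frac{436}{31}\right) - 46706 = \left(\frac{728}{109} - \frac{436}{31}\right) - 46706 = - \frac{24956}{3379} - 46706 = - \frac{157844530}{3379}$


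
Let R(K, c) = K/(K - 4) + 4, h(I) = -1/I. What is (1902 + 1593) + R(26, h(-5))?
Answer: 38502/11 ≈ 3500.2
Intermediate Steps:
R(K, c) = 4 + K/(-4 + K) (R(K, c) = K/(-4 + K) + 4 = 4 + K/(-4 + K))
(1902 + 1593) + R(26, h(-5)) = (1902 + 1593) + (-16 + 5*26)/(-4 + 26) = 3495 + (-16 + 130)/22 = 3495 + (1/22)*114 = 3495 + 57/11 = 38502/11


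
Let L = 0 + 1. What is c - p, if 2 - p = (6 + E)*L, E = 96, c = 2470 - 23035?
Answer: -20465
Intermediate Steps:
c = -20565
L = 1
p = -100 (p = 2 - (6 + 96) = 2 - 102 = -100)
c - p = -20565 - 1*(-100) = -20565 + 100 = -20465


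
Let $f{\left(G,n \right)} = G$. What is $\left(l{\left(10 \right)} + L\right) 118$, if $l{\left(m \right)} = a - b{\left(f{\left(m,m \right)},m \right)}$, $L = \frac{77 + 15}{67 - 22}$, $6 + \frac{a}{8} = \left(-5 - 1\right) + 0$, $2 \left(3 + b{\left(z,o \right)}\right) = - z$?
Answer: $- \frac{456424}{45} \approx -10143.0$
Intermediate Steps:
$b{\left(z,o \right)} = -3 - \frac{z}{2}$ ($b{\left(z,o \right)} = -3 + \frac{\left(-1\right) z}{2} = -3 - \frac{z}{2}$)
$a = -96$ ($a = -48 + 8 \left(\left(-5 - 1\right) + 0\right) = -48 + 8 \left(-6 + 0\right) = -48 + 8 \left(-6\right) = -48 - 48 = -96$)
$L = \frac{92}{45} \approx 2.0444$
$l{\left(m \right)} = -93 + \frac{m}{2}$ ($l{\left(m \right)} = -96 - \left(-3 - \frac{m}{2}\right) = -96 + \left(3 + \frac{m}{2}\right) = -93 + \frac{m}{2}$)
$\left(l{\left(10 \right)} + L\right) 118 = \left(\left(-93 + \frac{1}{2} \cdot 10\right) + \frac{92}{45}\right) 118 = \left(\left(-93 + 5\right) + \frac{92}{45}\right) 118 = \left(-88 + \frac{92}{45}\right) 118 = \left(- \frac{3868}{45}\right) 118 = - \frac{456424}{45}$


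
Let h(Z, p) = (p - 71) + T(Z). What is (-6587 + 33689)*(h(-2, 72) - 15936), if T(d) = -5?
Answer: -432005880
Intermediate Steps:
h(Z, p) = -76 + p (h(Z, p) = (p - 71) - 5 = (-71 + p) - 5 = -76 + p)
(-6587 + 33689)*(h(-2, 72) - 15936) = (-6587 + 33689)*((-76 + 72) - 15936) = 27102*(-4 - 15936) = 27102*(-15940) = -432005880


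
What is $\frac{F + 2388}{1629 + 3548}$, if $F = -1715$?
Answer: $\frac{673}{5177} \approx 0.13$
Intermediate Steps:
$\frac{F + 2388}{1629 + 3548} = \frac{-1715 + 2388}{1629 + 3548} = \frac{673}{5177}$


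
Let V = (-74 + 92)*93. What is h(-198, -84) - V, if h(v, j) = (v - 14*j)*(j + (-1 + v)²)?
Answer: 38645952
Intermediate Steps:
h(v, j) = (j + (-1 + v)²)*(v - 14*j)
V = 1674 (V = 18*93 = 1674)
h(-198, -84) - V = (-14*(-84)² - 84*(-198) - 198*(-1 - 198)² - 14*(-84)*(-1 - 198)²) - 1*1674 = (-14*7056 + 16632 - 198*(-199)² - 14*(-84)*(-199)²) - 1674 = (-98784 + 16632 - 198*39601 - 14*(-84)*39601) - 1674 = (-98784 + 16632 - 7840998 + 46570776) - 1674 = 38647626 - 1674 = 38645952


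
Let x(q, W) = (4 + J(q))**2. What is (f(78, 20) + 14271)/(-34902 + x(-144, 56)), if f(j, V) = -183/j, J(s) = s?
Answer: -370985/397852 ≈ -0.93247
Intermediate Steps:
x(q, W) = (4 + q)**2
(f(78, 20) + 14271)/(-34902 + x(-144, 56)) = (-183/78 + 14271)/(-34902 + (4 - 144)**2) = (-183*1/78 + 14271)/(-34902 + (-140)**2) = (-61/26 + 14271)/(-34902 + 19600) = (370985/26)/(-15302) = (370985/26)*(-1/15302) = -370985/397852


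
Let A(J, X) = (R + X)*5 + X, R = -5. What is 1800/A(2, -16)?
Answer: -1800/121 ≈ -14.876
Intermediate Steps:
A(J, X) = -25 + 6*X (A(J, X) = (-5 + X)*5 + X = (-25 + 5*X) + X = -25 + 6*X)
1800/A(2, -16) = 1800/(-25 + 6*(-16)) = 1800/(-25 - 96) = 1800/(-121) = 1800*(-1/121) = -1800/121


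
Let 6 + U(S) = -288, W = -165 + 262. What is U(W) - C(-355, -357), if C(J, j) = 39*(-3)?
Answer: -177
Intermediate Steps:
C(J, j) = -117
W = 97
U(S) = -294 (U(S) = -6 - 288 = -294)
U(W) - C(-355, -357) = -294 - 1*(-117) = -294 + 117 = -177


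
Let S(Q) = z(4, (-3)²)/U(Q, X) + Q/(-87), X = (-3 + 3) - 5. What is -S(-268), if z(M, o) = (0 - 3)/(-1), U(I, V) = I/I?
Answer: -529/87 ≈ -6.0805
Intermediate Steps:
X = -5 (X = 0 - 5 = -5)
U(I, V) = 1
z(M, o) = 3 (z(M, o) = -3*(-1) = 3)
S(Q) = 3 - Q/87 (S(Q) = 3/1 + Q/(-87) = 3*1 + Q*(-1/87) = 3 - Q/87)
-S(-268) = -(3 - 1/87*(-268)) = -(3 + 268/87) = -1*529/87 = -529/87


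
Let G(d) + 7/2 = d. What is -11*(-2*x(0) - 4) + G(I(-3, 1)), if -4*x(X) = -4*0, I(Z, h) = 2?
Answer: 85/2 ≈ 42.500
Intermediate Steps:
G(d) = -7/2 + d
x(X) = 0 (x(X) = -(-1)*0 = -¼*0 = 0)
-11*(-2*x(0) - 4) + G(I(-3, 1)) = -11*(-2*0 - 4) + (-7/2 + 2) = -11*(0 - 4) - 3/2 = -11*(-4) - 3/2 = 44 - 3/2 = 85/2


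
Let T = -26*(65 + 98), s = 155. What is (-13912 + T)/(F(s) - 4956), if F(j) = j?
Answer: 18150/4801 ≈ 3.7805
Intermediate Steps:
T = -4238 (T = -26*163 = -4238)
(-13912 + T)/(F(s) - 4956) = (-13912 - 4238)/(155 - 4956) = -18150/(-4801) = -18150*(-1/4801) = 18150/4801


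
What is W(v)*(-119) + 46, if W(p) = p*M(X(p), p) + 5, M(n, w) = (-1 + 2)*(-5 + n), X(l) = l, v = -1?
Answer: -1263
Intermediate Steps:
M(n, w) = -5 + n (M(n, w) = 1*(-5 + n) = -5 + n)
W(p) = 5 + p*(-5 + p) (W(p) = p*(-5 + p) + 5 = 5 + p*(-5 + p))
W(v)*(-119) + 46 = (5 - (-5 - 1))*(-119) + 46 = (5 - 1*(-6))*(-119) + 46 = (5 + 6)*(-119) + 46 = 11*(-119) + 46 = -1309 + 46 = -1263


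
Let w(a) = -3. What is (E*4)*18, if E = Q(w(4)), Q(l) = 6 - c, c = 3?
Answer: 216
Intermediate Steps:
Q(l) = 3 (Q(l) = 6 - 1*3 = 6 - 3 = 3)
E = 3
(E*4)*18 = (3*4)*18 = 12*18 = 216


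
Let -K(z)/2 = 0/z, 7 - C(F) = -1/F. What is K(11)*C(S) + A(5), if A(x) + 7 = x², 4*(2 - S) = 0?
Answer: 18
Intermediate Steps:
S = 2 (S = 2 - ¼*0 = 2 + 0 = 2)
C(F) = 7 + 1/F (C(F) = 7 - (-1)/F = 7 + 1/F)
K(z) = 0 (K(z) = -0/z = -2*0 = 0)
A(x) = -7 + x²
K(11)*C(S) + A(5) = 0*(7 + 1/2) + (-7 + 5²) = 0*(7 + ½) + (-7 + 25) = 0*(15/2) + 18 = 0 + 18 = 18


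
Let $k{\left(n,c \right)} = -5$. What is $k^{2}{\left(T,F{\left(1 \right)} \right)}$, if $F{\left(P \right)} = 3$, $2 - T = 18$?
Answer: $25$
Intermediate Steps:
$T = -16$ ($T = 2 - 18 = -16$)
$k^{2}{\left(T,F{\left(1 \right)} \right)} = \left(-5\right)^{2} = 25$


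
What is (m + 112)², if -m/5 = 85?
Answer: 97969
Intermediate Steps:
m = -425 (m = -5*85 = -425)
(m + 112)² = (-425 + 112)² = (-313)² = 97969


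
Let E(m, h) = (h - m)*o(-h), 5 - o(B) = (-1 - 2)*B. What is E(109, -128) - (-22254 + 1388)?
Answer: -71327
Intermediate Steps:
o(B) = 5 + 3*B (o(B) = 5 - (-1 - 2)*B = 5 - (-3)*B = 5 + 3*B)
E(m, h) = (5 - 3*h)*(h - m) (E(m, h) = (h - m)*(5 + 3*(-h)) = (h - m)*(5 - 3*h) = (5 - 3*h)*(h - m))
E(109, -128) - (-22254 + 1388) = (5 - 3*(-128))*(-128 - 1*109) - (-22254 + 1388) = (5 + 384)*(-128 - 109) - 1*(-20866) = 389*(-237) + 20866 = -92193 + 20866 = -71327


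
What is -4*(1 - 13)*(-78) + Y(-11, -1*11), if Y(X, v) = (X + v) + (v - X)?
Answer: -3766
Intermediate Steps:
Y(X, v) = 2*v
-4*(1 - 13)*(-78) + Y(-11, -1*11) = -4*(1 - 13)*(-78) + 2*(-1*11) = -4*(-12)*(-78) + 2*(-11) = 48*(-78) - 22 = -3744 - 22 = -3766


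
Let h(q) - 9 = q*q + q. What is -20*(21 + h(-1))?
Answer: -600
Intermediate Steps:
h(q) = 9 + q + q² (h(q) = 9 + (q*q + q) = 9 + (q² + q) = 9 + (q + q²) = 9 + q + q²)
-20*(21 + h(-1)) = -20*(21 + (9 - 1 + (-1)²)) = -20*(21 + (9 - 1 + 1)) = -20*(21 + 9) = -20*30 = -600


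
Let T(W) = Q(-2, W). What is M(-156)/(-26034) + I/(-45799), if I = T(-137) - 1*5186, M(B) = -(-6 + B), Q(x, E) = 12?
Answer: 1631801/15286297 ≈ 0.10675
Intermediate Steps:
T(W) = 12
M(B) = 6 - B
I = -5174 (I = 12 - 1*5186 = 12 - 5186 = -5174)
M(-156)/(-26034) + I/(-45799) = (6 - 1*(-156))/(-26034) - 5174/(-45799) = (6 + 156)*(-1/26034) - 5174*(-1/45799) = 162*(-1/26034) + 398/3523 = -27/4339 + 398/3523 = 1631801/15286297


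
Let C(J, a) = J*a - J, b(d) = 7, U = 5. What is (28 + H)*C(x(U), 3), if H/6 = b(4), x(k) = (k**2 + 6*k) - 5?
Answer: 7000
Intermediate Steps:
x(k) = -5 + k**2 + 6*k
C(J, a) = -J + J*a
H = 42 (H = 6*7 = 42)
(28 + H)*C(x(U), 3) = (28 + 42)*((-5 + 5**2 + 6*5)*(-1 + 3)) = 70*((-5 + 25 + 30)*2) = 70*(50*2) = 70*100 = 7000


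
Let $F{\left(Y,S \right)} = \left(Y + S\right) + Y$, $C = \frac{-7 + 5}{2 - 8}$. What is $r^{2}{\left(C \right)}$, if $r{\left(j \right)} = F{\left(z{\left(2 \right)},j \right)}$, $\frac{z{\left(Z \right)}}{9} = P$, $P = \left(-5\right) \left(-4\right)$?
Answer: $\frac{1168561}{9} \approx 1.2984 \cdot 10^{5}$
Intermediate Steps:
$C = \frac{1}{3}$ ($C = - \frac{2}{-6} = \left(-2\right) \left(- \frac{1}{6}\right) = \frac{1}{3} \approx 0.33333$)
$P = 20$
$z{\left(Z \right)} = 180$ ($z{\left(Z \right)} = 9 \cdot 20 = 180$)
$F{\left(Y,S \right)} = S + 2 Y$ ($F{\left(Y,S \right)} = \left(S + Y\right) + Y = S + 2 Y$)
$r{\left(j \right)} = 360 + j$ ($r{\left(j \right)} = j + 2 \cdot 180 = j + 360 = 360 + j$)
$r^{2}{\left(C \right)} = \left(360 + \frac{1}{3}\right)^{2} = \left(\frac{1081}{3}\right)^{2} = \frac{1168561}{9}$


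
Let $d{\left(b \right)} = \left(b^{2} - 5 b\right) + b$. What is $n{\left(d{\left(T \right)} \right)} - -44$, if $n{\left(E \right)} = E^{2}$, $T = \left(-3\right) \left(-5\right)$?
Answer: $27269$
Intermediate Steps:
$T = 15$
$d{\left(b \right)} = b^{2} - 4 b$
$n{\left(d{\left(T \right)} \right)} - -44 = \left(15 \left(-4 + 15\right)\right)^{2} - -44 = \left(15 \cdot 11\right)^{2} + 44 = 165^{2} + 44 = 27225 + 44 = 27269$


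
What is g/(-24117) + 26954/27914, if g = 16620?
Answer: 31019823/112200323 ≈ 0.27647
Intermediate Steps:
g/(-24117) + 26954/27914 = 16620/(-24117) + 26954/27914 = 16620*(-1/24117) + 26954*(1/27914) = -5540/8039 + 13477/13957 = 31019823/112200323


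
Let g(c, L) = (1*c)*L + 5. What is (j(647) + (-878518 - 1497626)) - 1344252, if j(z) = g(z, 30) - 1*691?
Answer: -3701672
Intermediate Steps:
g(c, L) = 5 + L*c (g(c, L) = c*L + 5 = L*c + 5 = 5 + L*c)
j(z) = -686 + 30*z (j(z) = (5 + 30*z) - 1*691 = (5 + 30*z) - 691 = -686 + 30*z)
(j(647) + (-878518 - 1497626)) - 1344252 = ((-686 + 30*647) + (-878518 - 1497626)) - 1344252 = ((-686 + 19410) - 2376144) - 1344252 = (18724 - 2376144) - 1344252 = -2357420 - 1344252 = -3701672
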